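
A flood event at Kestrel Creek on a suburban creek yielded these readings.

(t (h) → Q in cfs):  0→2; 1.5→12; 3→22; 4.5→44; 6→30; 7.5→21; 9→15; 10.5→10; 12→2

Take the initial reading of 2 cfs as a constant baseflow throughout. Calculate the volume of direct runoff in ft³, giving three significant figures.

Direct-runoff ordinates (Q − Q_b): 0.0, 10.0, 20.0, 42.0, 28.0, 19.0, 13.0, 8.0, 0.0 cfs.
ΣQ_DR = 140.0 cfs.
With Δt = 1.5 h = 5400 s, V = ΣQ_DR · Δt = 140.0 × 5400 = 7.56 × 10^5 ft³.

V ≈ 7.56 × 10^5 ft³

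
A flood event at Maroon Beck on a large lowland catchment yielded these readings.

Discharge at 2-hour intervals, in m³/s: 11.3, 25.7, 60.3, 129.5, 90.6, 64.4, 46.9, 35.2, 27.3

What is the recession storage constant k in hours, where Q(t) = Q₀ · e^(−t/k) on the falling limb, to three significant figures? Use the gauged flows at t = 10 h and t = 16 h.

On the falling limb, Q drops from 64.4 to 27.3 m³/s between t = 10 h and t = 16 h (Δt = 6 h).
k = −Δt / ln(Q₂/Q₁) = −6 / ln(27.3/64.4) = 6.99 h.

k ≈ 6.99 h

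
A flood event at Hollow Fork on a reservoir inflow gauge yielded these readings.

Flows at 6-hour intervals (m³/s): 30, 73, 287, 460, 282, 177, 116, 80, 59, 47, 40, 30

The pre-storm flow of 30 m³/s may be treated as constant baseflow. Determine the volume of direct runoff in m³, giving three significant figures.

V ≈ 2.85 × 10^7 m³

Direct-runoff ordinates (Q − Q_b): 0.0, 43.0, 257.0, 430.0, 252.0, 147.0, 86.0, 50.0, 29.0, 17.0, 10.0, 0.0 m³/s.
ΣQ_DR = 1321 m³/s.
With Δt = 6 h = 21600 s, V = ΣQ_DR · Δt = 1321 × 21600 = 2.85 × 10^7 m³.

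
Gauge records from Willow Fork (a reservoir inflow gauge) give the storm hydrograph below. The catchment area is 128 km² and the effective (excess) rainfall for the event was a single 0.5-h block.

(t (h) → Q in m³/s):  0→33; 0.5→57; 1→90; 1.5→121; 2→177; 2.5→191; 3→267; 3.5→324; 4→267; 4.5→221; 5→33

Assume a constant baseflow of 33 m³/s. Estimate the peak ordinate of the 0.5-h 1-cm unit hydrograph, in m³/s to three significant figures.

Direct runoff: 0.0, 24.0, 57.0, 88.0, 144.0, 158.0, 234.0, 291.0, 234.0, 188.0, 0.0 m³/s; ΣQ_DR = 1418 m³/s, peak = 291.0 m³/s.
Runoff depth d = ΣQ_DR·Δt / A = 1418 × 1800 / (128 km²) = 19.94 mm.
The 1-cm UH is the DRH scaled by (10 mm)/d, so U_p = 291.0 × 10/19.94 = 146 m³/s.

U_p ≈ 146 m³/s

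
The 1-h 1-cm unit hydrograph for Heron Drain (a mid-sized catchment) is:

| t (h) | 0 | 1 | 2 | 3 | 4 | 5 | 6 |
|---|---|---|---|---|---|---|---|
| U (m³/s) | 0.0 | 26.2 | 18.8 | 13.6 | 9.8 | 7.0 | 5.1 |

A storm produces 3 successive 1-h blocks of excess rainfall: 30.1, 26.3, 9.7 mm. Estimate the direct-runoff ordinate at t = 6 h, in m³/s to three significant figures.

By discrete convolution, Q_j = Σ (P_i / 10 mm) · U_{j−i}.
At t = 6 h (j=6): Q = (30.1/10)·5.1 + (26.3/10)·7.0 + (9.7/10)·9.8 = 43.3 m³/s.

Q ≈ 43.3 m³/s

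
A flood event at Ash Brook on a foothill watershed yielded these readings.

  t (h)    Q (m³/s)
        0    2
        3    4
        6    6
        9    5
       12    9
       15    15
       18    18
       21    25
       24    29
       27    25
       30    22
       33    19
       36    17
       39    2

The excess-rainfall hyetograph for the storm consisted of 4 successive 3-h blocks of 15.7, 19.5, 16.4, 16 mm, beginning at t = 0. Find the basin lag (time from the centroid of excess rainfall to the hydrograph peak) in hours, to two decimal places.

Centroid of excess rainfall: t_c = Σ P_i·t̄_i / ΣP_i = 5.9512 h (block centres at 1.5, 4.5, 7.5, 10.5 h).
Hydrograph peak occurs at t = 24 h, so basin lag t_L = 24 − 5.9512 = 18.05 h.

t_L ≈ 18.05 h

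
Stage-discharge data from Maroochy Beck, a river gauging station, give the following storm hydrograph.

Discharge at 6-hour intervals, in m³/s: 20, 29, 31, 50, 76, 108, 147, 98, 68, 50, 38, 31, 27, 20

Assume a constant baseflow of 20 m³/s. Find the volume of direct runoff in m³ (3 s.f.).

V ≈ 1.11 × 10^7 m³

Direct-runoff ordinates (Q − Q_b): 0.0, 9.0, 11.0, 30.0, 56.0, 88.0, 127.0, 78.0, 48.0, 30.0, 18.0, 11.0, 7.0, 0.0 m³/s.
ΣQ_DR = 513.0 m³/s.
With Δt = 6 h = 21600 s, V = ΣQ_DR · Δt = 513.0 × 21600 = 1.11 × 10^7 m³.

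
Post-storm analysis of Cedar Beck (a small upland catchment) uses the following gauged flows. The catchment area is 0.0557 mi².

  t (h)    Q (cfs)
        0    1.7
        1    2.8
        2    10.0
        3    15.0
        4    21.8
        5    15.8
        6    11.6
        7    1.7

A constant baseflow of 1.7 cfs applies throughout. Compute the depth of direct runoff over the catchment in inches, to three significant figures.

d ≈ 1.86 in

Direct runoff: 0.0, 1.1, 8.3, 13.3, 20.1, 14.1, 9.9, 0.0 cfs; ΣQ_DR = 66.80 cfs.
V = ΣQ_DR · Δt = 66.80 × 3600 s = 2.405 × 10^5 ft³.
Over A = 0.0557 mi², depth = V / A = 1.86 in.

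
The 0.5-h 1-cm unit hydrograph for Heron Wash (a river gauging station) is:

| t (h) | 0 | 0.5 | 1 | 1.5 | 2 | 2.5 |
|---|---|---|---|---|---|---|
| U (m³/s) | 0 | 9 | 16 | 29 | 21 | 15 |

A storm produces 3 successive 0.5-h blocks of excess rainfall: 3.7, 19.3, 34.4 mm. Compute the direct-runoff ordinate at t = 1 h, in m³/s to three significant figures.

Q ≈ 23.3 m³/s

By discrete convolution, Q_j = Σ (P_i / 10 mm) · U_{j−i}.
At t = 1 h (j=2): Q = (3.7/10)·16 + (19.3/10)·9 + (34.4/10)·0 = 23.3 m³/s.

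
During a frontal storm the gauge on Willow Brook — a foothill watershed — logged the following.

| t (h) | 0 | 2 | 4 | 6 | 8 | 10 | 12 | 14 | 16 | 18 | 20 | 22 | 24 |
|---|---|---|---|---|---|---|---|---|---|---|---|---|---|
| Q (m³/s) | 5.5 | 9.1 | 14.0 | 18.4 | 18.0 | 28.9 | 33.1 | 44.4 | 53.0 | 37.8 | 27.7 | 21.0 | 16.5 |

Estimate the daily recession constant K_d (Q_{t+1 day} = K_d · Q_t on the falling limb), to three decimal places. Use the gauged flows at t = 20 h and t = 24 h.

K_d ≈ 0.045

Between t = 20 h and t = 24 h the flow falls from 27.7 to 16.5 m³/s over 2×2 h = 4 h.
Per-interval ratio K = (16.5/27.7)^(1/2) = 0.7718; K_d = K^(24/2) = 0.045.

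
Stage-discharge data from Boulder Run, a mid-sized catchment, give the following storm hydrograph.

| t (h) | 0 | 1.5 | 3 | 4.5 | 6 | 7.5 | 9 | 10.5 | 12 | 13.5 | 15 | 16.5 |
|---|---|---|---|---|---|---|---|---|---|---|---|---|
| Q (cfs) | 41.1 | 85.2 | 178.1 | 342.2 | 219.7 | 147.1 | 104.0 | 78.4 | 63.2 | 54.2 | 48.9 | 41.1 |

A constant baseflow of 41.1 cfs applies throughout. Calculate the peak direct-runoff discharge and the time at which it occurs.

Q_p = 301.1 cfs at t = 4.5 h

Subtracting baseflow gives direct-runoff ordinates: 0.0, 44.1, 137.0, 301.1, 178.6, 106.0, 62.9, 37.3, 22.1, 13.1, 7.8, 0.0 cfs.
The maximum is 301.1 cfs, occurring at the reading for t = 4.5 h.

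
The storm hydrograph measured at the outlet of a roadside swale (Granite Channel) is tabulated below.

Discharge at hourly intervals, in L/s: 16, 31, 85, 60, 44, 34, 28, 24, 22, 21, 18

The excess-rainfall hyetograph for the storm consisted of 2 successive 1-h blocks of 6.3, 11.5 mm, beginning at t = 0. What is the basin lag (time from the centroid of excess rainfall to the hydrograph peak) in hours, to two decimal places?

t_L ≈ 0.85 h

Centroid of excess rainfall: t_c = Σ P_i·t̄_i / ΣP_i = 1.1461 h (block centres at 0.5, 1.5 h).
Hydrograph peak occurs at t = 2 h, so basin lag t_L = 2 − 1.1461 = 0.85 h.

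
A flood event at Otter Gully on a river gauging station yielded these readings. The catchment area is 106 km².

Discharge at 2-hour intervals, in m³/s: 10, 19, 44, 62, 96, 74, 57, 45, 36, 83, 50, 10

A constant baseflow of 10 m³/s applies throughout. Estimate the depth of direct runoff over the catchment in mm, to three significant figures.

d ≈ 31.7 mm

Direct runoff: 0.0, 9.0, 34.0, 52.0, 86.0, 64.0, 47.0, 35.0, 26.0, 73.0, 40.0, 0.0 m³/s; ΣQ_DR = 466.0 m³/s.
V = ΣQ_DR · Δt = 466.0 × 7200 s = 3.355 × 10^6 m³.
Over A = 106 km², depth = V / A = 31.7 mm.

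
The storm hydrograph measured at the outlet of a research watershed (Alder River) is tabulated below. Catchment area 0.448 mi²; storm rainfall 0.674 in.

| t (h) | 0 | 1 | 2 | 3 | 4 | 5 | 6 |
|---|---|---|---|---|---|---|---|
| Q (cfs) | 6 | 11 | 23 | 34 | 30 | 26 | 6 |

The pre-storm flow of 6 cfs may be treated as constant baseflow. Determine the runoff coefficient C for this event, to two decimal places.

C ≈ 0.48

ΣQ_DR = 94.00 cfs; V = ΣQ_DR·Δt = 3.384 × 10^5 ft³.
Runoff depth d = V / A = 0.3251 in.
C = d / P = 0.3251 / 0.674 = 0.48.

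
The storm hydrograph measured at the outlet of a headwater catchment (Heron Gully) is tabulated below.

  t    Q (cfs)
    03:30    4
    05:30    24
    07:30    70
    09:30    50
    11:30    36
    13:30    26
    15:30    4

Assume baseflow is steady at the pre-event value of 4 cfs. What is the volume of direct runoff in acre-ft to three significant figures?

V ≈ 30.7 acre-ft

Direct-runoff ordinates (Q − Q_b): 0.0, 20.0, 66.0, 46.0, 32.0, 22.0, 0.0 cfs.
ΣQ_DR = 186.0 cfs.
With Δt = 2 h = 7200 s, V = ΣQ_DR · Δt = 186.0 × 7200 = 1.34 × 10^6 ft³ = 30.7 acre-ft.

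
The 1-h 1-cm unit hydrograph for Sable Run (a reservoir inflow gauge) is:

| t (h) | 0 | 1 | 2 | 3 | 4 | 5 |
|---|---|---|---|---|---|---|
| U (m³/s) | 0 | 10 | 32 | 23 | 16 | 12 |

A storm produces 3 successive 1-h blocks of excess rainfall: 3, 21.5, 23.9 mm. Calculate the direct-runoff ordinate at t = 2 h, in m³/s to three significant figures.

Q ≈ 31.1 m³/s

By discrete convolution, Q_j = Σ (P_i / 10 mm) · U_{j−i}.
At t = 2 h (j=2): Q = (3/10)·32 + (21.5/10)·10 + (23.9/10)·0 = 31.1 m³/s.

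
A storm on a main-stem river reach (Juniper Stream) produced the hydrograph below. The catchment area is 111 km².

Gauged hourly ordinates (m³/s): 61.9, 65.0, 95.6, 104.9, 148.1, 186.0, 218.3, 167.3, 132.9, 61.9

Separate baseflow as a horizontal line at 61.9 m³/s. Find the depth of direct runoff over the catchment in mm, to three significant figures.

d ≈ 20.2 mm

Direct runoff: 0.0, 3.1, 33.7, 43.0, 86.2, 124.1, 156.4, 105.4, 71.0, 0.0 m³/s; ΣQ_DR = 622.9 m³/s.
V = ΣQ_DR · Δt = 622.9 × 3600 s = 2.242 × 10^6 m³.
Over A = 111 km², depth = V / A = 20.2 mm.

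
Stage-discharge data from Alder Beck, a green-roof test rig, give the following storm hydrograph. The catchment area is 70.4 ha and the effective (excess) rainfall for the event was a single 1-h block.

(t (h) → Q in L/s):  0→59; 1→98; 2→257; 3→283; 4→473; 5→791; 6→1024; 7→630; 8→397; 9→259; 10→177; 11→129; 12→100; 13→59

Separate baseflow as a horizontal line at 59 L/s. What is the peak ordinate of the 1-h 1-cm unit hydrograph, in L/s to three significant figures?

Direct runoff: 0.0, 39.0, 198.0, 224.0, 414.0, 732.0, 965.0, 571.0, 338.0, 200.0, 118.0, 70.0, 41.0, 0.0 L/s; ΣQ_DR = 3910 L/s, peak = 965.0 L/s.
Runoff depth d = ΣQ_DR·Δt / A = 3910 × 3600 / (70.4 ha) = 19.99 mm.
The 1-cm UH is the DRH scaled by (10 mm)/d, so U_p = 965.0 × 10/19.99 = 483 L/s.

U_p ≈ 483 L/s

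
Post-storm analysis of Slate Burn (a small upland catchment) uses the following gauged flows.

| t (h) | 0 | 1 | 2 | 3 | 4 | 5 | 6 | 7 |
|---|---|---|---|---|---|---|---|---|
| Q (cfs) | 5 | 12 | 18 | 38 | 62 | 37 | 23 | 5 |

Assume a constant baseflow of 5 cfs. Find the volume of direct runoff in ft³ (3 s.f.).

Direct-runoff ordinates (Q − Q_b): 0.0, 7.0, 13.0, 33.0, 57.0, 32.0, 18.0, 0.0 cfs.
ΣQ_DR = 160.0 cfs.
With Δt = 1 h = 3600 s, V = ΣQ_DR · Δt = 160.0 × 3600 = 5.76 × 10^5 ft³.

V ≈ 5.76 × 10^5 ft³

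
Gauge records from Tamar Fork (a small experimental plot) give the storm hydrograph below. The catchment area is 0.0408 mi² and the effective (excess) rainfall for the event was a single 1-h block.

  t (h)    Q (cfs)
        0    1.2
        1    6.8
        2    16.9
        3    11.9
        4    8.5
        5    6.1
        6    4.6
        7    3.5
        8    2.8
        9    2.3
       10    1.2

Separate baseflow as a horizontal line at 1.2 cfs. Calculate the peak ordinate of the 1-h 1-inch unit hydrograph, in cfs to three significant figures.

U_p ≈ 7.86 cfs

Direct runoff: 0.0, 5.6, 15.7, 10.7, 7.3, 4.9, 3.4, 2.3, 1.6, 1.1, 0.0 cfs; ΣQ_DR = 52.60 cfs, peak = 15.7 cfs.
Runoff depth d = ΣQ_DR·Δt / A = 52.60 × 3600 / (0.0408 mi²) = 1.998 in.
The 1-inch UH is the DRH scaled by (1 in)/d, so U_p = 15.7 × 1/1.998 = 7.86 cfs.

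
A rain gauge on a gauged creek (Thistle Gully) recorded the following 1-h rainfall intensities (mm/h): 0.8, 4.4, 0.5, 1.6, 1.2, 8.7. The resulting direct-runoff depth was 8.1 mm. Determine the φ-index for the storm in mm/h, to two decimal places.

Only the 2 blocks with intensity above φ contribute runoff: 4.4, 8.7 mm/h.
Σ(I−φ)·Δt = d  ⇒  (4.4+8.7 − 2φ)·1 = 8.1
φ = (13.10 − 8.1/1) / 2 = 2.50 mm/h.

φ ≈ 2.50 mm/h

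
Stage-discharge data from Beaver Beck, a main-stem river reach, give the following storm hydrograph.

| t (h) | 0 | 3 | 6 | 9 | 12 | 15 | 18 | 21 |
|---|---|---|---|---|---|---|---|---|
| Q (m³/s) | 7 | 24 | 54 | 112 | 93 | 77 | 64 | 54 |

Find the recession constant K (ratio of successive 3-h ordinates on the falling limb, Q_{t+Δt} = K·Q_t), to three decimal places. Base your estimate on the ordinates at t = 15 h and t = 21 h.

K ≈ 0.837

Using the recession-limb readings at t = 15 h and t = 21 h: Q falls from 77 to 54 m³/s over 2 intervals.
K = (Q₂/Q₁)^(1/2) = (54/77)^(1/2) = 0.837.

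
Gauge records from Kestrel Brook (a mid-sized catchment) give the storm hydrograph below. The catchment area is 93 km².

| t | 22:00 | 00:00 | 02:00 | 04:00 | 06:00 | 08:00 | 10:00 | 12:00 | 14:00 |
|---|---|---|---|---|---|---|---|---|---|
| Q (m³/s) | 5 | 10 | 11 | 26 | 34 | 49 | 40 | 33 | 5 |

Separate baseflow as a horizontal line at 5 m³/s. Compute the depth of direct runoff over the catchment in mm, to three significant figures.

Direct runoff: 0.0, 5.0, 6.0, 21.0, 29.0, 44.0, 35.0, 28.0, 0.0 m³/s; ΣQ_DR = 168.0 m³/s.
V = ΣQ_DR · Δt = 168.0 × 7200 s = 1.210 × 10^6 m³.
Over A = 93 km², depth = V / A = 13.0 mm.

d ≈ 13.0 mm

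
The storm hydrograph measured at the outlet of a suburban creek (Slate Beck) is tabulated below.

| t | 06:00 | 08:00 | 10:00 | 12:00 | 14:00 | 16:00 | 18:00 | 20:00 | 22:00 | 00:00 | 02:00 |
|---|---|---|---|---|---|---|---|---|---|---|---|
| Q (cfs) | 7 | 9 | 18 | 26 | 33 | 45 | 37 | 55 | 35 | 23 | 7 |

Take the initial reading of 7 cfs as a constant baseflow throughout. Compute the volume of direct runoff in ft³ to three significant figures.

Direct-runoff ordinates (Q − Q_b): 0.0, 2.0, 11.0, 19.0, 26.0, 38.0, 30.0, 48.0, 28.0, 16.0, 0.0 cfs.
ΣQ_DR = 218.0 cfs.
With Δt = 2 h = 7200 s, V = ΣQ_DR · Δt = 218.0 × 7200 = 1.57 × 10^6 ft³.

V ≈ 1.57 × 10^6 ft³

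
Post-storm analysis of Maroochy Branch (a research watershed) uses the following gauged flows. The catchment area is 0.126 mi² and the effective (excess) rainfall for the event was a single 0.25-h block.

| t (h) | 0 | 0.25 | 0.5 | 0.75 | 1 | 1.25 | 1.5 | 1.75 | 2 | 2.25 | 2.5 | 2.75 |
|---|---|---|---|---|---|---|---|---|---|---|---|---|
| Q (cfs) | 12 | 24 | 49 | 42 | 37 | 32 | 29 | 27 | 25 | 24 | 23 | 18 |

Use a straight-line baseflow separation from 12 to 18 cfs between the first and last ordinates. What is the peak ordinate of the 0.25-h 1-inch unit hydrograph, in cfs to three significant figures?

U_p ≈ 72.1 cfs

Direct runoff: 0.00, 11.45, 35.91, 28.36, 22.82, 17.27, 13.73, 11.18, 8.64, 7.09, 5.55, 0.00 cfs; ΣQ_DR = 162.0 cfs, peak = 35.91 cfs.
Runoff depth d = ΣQ_DR·Δt / A = 162.0 × 900 / (0.126 mi²) = 0.4981 in.
The 1-inch UH is the DRH scaled by (1 in)/d, so U_p = 35.91 × 1/0.4981 = 72.1 cfs.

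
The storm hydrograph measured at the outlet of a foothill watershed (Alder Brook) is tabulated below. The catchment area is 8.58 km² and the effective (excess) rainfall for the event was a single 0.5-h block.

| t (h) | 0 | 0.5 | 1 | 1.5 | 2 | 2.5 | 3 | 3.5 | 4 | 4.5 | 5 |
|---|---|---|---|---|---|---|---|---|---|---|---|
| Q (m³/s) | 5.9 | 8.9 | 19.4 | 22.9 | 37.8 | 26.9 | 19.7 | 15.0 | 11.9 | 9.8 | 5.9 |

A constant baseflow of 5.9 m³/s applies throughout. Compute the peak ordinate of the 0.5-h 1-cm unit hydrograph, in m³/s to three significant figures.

Direct runoff: 0.0, 3.0, 13.5, 17.0, 31.9, 21.0, 13.8, 9.1, 6.0, 3.9, 0.0 m³/s; ΣQ_DR = 119.2 m³/s, peak = 31.9 m³/s.
Runoff depth d = ΣQ_DR·Δt / A = 119.2 × 1800 / (8.58 km²) = 25.01 mm.
The 1-cm UH is the DRH scaled by (10 mm)/d, so U_p = 31.9 × 10/25.01 = 12.8 m³/s.

U_p ≈ 12.8 m³/s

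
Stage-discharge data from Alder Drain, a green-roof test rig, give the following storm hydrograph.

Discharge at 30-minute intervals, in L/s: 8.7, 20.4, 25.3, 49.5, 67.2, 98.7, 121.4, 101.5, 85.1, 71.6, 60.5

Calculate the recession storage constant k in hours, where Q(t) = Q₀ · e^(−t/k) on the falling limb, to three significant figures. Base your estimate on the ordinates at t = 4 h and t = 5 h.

On the falling limb, Q drops from 85.1 to 60.5 L/s between t = 4 h and t = 5 h (Δt = 1 h).
k = −Δt / ln(Q₂/Q₁) = −1 / ln(60.5/85.1) = 2.93 h.

k ≈ 2.93 h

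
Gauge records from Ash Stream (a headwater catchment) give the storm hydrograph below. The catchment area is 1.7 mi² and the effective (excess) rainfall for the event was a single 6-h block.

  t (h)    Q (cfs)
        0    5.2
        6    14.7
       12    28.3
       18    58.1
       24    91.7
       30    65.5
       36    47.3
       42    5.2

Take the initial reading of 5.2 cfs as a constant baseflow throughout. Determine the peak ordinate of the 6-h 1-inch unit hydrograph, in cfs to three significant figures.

U_p ≈ 57.6 cfs

Direct runoff: 0.0, 9.5, 23.1, 52.9, 86.5, 60.3, 42.1, 0.0 cfs; ΣQ_DR = 274.4 cfs, peak = 86.5 cfs.
Runoff depth d = ΣQ_DR·Δt / A = 274.4 × 21600 / (1.7 mi²) = 1.501 in.
The 1-inch UH is the DRH scaled by (1 in)/d, so U_p = 86.5 × 1/1.501 = 57.6 cfs.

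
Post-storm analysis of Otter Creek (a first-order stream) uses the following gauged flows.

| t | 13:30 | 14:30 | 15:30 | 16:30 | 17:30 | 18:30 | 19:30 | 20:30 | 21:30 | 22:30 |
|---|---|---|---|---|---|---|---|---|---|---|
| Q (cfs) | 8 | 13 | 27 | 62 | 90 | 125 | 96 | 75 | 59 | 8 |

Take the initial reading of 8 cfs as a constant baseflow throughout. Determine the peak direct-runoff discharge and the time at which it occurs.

Subtracting baseflow gives direct-runoff ordinates: 0.0, 5.0, 19.0, 54.0, 82.0, 117.0, 88.0, 67.0, 51.0, 0.0 cfs.
The maximum is 117.0 cfs, occurring at the reading for t = 18:30.

Q_p = 117.0 cfs at t = 18:30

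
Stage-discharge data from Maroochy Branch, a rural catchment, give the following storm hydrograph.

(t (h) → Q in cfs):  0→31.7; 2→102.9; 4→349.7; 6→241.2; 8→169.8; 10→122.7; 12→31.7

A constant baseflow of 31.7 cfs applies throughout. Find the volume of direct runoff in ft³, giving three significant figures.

Direct-runoff ordinates (Q − Q_b): 0.0, 71.2, 318.0, 209.5, 138.1, 91.0, 0.0 cfs.
ΣQ_DR = 827.8 cfs.
With Δt = 2 h = 7200 s, V = ΣQ_DR · Δt = 827.8 × 7200 = 5.96 × 10^6 ft³.

V ≈ 5.96 × 10^6 ft³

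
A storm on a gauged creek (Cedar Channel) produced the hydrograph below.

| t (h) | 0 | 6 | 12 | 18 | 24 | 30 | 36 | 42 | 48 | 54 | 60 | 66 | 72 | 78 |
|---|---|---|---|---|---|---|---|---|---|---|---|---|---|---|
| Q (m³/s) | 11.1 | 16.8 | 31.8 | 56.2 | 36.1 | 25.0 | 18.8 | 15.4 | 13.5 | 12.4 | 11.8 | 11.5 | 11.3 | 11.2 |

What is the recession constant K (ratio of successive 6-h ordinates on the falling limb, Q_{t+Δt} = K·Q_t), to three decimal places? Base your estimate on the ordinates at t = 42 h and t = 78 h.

K ≈ 0.948

Using the recession-limb readings at t = 42 h and t = 78 h: Q falls from 15.4 to 11.2 m³/s over 6 intervals.
K = (Q₂/Q₁)^(1/6) = (11.2/15.4)^(1/6) = 0.948.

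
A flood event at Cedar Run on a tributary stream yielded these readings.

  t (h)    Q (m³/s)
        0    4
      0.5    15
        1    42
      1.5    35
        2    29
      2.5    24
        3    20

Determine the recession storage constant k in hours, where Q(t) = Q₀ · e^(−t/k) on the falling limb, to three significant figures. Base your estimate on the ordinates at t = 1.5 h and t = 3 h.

On the falling limb, Q drops from 35 to 20 m³/s between t = 1.5 h and t = 3 h (Δt = 1.5 h).
k = −Δt / ln(Q₂/Q₁) = −1.5 / ln(20/35) = 2.68 h.

k ≈ 2.68 h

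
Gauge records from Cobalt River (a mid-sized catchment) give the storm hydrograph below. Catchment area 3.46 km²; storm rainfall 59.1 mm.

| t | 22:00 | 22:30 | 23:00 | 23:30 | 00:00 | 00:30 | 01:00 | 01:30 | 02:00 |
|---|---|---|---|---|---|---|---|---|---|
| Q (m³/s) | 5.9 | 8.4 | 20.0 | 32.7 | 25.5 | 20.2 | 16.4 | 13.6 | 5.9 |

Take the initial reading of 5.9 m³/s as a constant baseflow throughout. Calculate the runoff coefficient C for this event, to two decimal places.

C ≈ 0.84

ΣQ_DR = 95.50 m³/s; V = ΣQ_DR·Δt = 1.719 × 10^5 m³.
Runoff depth d = V / A = 49.68 mm.
C = d / P = 49.68 / 59.1 = 0.84.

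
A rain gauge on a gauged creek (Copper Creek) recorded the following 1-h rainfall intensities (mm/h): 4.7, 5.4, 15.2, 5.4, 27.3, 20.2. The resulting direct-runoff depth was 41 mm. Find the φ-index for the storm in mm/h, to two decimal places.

φ ≈ 7.23 mm/h

Only the 3 blocks with intensity above φ contribute runoff: 15.2, 27.3, 20.2 mm/h.
Σ(I−φ)·Δt = d  ⇒  (15.2+27.3+20.2 − 3φ)·1 = 41
φ = (62.70 − 41/1) / 3 = 7.23 mm/h.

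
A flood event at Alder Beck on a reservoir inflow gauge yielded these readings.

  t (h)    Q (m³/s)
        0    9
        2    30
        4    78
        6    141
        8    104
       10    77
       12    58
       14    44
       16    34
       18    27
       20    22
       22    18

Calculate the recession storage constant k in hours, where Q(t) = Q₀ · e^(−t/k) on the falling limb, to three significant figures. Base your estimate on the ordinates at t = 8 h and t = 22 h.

On the falling limb, Q drops from 104 to 18 m³/s between t = 8 h and t = 22 h (Δt = 14 h).
k = −Δt / ln(Q₂/Q₁) = −14 / ln(18/104) = 7.98 h.

k ≈ 7.98 h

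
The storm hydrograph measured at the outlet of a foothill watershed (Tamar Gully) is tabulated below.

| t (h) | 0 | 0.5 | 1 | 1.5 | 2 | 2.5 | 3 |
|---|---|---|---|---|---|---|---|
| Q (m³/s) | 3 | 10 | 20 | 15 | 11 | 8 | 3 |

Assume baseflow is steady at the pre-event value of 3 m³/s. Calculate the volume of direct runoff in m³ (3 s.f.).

Direct-runoff ordinates (Q − Q_b): 0.0, 7.0, 17.0, 12.0, 8.0, 5.0, 0.0 m³/s.
ΣQ_DR = 49.00 m³/s.
With Δt = 0.5 h = 1800 s, V = ΣQ_DR · Δt = 49.00 × 1800 = 88200 m³.

V ≈ 88200 m³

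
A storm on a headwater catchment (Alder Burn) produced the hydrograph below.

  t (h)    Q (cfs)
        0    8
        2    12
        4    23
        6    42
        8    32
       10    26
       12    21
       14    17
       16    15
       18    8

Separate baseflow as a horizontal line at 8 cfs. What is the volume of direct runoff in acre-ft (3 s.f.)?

V ≈ 20.5 acre-ft

Direct-runoff ordinates (Q − Q_b): 0.0, 4.0, 15.0, 34.0, 24.0, 18.0, 13.0, 9.0, 7.0, 0.0 cfs.
ΣQ_DR = 124.0 cfs.
With Δt = 2 h = 7200 s, V = ΣQ_DR · Δt = 124.0 × 7200 = 8.93 × 10^5 ft³ = 20.5 acre-ft.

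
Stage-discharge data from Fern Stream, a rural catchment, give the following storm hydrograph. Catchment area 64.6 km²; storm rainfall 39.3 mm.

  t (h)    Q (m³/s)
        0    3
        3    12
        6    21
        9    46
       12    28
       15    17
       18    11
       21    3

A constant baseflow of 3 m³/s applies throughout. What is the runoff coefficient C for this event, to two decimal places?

ΣQ_DR = 117.0 m³/s; V = ΣQ_DR·Δt = 1.264 × 10^6 m³.
Runoff depth d = V / A = 19.56 mm.
C = d / P = 19.56 / 39.3 = 0.50.

C ≈ 0.50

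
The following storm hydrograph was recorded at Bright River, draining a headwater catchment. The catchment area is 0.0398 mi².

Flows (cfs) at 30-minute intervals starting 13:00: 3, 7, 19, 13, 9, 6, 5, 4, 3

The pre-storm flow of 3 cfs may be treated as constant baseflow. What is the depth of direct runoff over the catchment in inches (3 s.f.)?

Direct runoff: 0.0, 4.0, 16.0, 10.0, 6.0, 3.0, 2.0, 1.0, 0.0 cfs; ΣQ_DR = 42.00 cfs.
V = ΣQ_DR · Δt = 42.00 × 1800 s = 75600 ft³.
Over A = 0.0398 mi², depth = V / A = 0.818 in.

d ≈ 0.818 in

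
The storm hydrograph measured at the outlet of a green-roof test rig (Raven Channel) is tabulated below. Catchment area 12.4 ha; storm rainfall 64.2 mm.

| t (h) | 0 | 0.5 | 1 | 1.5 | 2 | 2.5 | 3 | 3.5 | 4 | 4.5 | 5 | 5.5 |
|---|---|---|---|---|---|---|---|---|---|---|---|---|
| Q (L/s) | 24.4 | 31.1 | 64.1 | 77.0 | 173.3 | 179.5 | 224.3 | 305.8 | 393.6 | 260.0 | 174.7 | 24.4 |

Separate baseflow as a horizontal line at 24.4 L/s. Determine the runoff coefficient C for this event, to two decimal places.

C ≈ 0.37

ΣQ_DR = 1639 L/s; V = ΣQ_DR·Δt = 2.951 × 10^6 L.
Runoff depth d = V / A = 23.80 mm.
C = d / P = 23.80 / 64.2 = 0.37.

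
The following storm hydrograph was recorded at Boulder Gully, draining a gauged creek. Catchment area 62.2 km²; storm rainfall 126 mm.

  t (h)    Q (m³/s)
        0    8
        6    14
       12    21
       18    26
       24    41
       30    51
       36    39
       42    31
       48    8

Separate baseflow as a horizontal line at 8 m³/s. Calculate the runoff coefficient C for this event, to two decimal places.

ΣQ_DR = 167.0 m³/s; V = ΣQ_DR·Δt = 3.607 × 10^6 m³.
Runoff depth d = V / A = 57.99 mm.
C = d / P = 57.99 / 126 = 0.46.

C ≈ 0.46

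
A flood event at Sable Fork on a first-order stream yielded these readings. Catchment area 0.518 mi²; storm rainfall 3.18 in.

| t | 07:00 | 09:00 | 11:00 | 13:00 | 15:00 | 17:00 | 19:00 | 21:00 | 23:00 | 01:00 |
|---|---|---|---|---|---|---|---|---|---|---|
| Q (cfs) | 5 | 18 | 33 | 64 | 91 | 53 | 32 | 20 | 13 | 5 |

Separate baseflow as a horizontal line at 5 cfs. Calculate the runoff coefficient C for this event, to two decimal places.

C ≈ 0.53

ΣQ_DR = 284.0 cfs; V = ΣQ_DR·Δt = 2.045 × 10^6 ft³.
Runoff depth d = V / A = 1.699 in.
C = d / P = 1.699 / 3.18 = 0.53.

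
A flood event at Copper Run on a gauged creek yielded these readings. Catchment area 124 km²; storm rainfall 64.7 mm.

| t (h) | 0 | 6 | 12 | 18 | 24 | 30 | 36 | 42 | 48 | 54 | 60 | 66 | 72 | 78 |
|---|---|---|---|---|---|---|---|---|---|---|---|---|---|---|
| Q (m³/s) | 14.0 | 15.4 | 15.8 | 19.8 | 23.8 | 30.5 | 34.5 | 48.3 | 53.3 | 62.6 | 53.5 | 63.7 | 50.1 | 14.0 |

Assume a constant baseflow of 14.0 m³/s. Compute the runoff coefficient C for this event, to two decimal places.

C ≈ 0.82

ΣQ_DR = 303.3 m³/s; V = ΣQ_DR·Δt = 6.551 × 10^6 m³.
Runoff depth d = V / A = 52.83 mm.
C = d / P = 52.83 / 64.7 = 0.82.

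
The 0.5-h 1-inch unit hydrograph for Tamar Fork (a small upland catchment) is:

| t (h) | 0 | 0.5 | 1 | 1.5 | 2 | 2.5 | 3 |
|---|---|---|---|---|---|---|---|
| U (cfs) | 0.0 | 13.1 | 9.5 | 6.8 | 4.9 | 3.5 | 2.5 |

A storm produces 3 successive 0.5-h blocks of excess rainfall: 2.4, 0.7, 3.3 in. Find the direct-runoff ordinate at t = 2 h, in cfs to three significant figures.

Q ≈ 47.9 cfs

By discrete convolution, Q_j = Σ (P_i / 1 in) · U_{j−i}.
At t = 2 h (j=4): Q = (2.4/1)·4.9 + (0.7/1)·6.8 + (3.3/1)·9.5 = 47.9 cfs.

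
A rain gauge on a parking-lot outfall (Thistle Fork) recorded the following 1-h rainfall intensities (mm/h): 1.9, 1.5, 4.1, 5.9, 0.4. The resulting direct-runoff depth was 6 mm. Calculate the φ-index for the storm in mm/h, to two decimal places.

Only the 2 blocks with intensity above φ contribute runoff: 4.1, 5.9 mm/h.
Σ(I−φ)·Δt = d  ⇒  (4.1+5.9 − 2φ)·1 = 6
φ = (10.00 − 6/1) / 2 = 2.00 mm/h.

φ ≈ 2.00 mm/h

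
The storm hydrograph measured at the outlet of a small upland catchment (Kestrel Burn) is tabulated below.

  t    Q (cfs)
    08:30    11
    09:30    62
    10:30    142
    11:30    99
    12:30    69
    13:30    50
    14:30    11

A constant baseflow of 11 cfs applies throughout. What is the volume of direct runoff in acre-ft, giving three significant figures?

V ≈ 30.3 acre-ft

Direct-runoff ordinates (Q − Q_b): 0.0, 51.0, 131.0, 88.0, 58.0, 39.0, 0.0 cfs.
ΣQ_DR = 367.0 cfs.
With Δt = 1 h = 3600 s, V = ΣQ_DR · Δt = 367.0 × 3600 = 1.32 × 10^6 ft³ = 30.3 acre-ft.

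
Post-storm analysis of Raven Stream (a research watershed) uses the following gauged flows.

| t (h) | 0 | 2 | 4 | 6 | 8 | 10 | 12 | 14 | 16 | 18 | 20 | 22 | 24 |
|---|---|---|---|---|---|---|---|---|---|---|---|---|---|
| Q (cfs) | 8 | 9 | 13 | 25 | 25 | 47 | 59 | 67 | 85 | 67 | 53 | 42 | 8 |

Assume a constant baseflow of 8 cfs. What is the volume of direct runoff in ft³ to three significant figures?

V ≈ 2.91 × 10^6 ft³

Direct-runoff ordinates (Q − Q_b): 0.0, 1.0, 5.0, 17.0, 17.0, 39.0, 51.0, 59.0, 77.0, 59.0, 45.0, 34.0, 0.0 cfs.
ΣQ_DR = 404.0 cfs.
With Δt = 2 h = 7200 s, V = ΣQ_DR · Δt = 404.0 × 7200 = 2.91 × 10^6 ft³.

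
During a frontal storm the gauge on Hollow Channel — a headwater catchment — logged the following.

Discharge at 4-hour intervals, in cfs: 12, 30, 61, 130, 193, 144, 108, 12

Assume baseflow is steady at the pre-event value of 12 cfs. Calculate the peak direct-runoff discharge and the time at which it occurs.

Subtracting baseflow gives direct-runoff ordinates: 0.0, 18.0, 49.0, 118.0, 181.0, 132.0, 96.0, 0.0 cfs.
The maximum is 181.0 cfs, occurring at the reading for t = 16 h.

Q_p = 181.0 cfs at t = 16 h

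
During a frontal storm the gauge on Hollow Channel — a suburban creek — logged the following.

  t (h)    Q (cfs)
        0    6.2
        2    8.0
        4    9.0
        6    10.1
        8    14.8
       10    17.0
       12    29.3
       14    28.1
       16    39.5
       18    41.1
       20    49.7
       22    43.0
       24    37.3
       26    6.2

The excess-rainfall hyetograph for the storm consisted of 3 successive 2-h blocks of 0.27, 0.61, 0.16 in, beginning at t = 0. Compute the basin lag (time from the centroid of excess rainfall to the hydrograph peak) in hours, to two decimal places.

Centroid of excess rainfall: t_c = Σ P_i·t̄_i / ΣP_i = 2.7885 h (block centres at 1, 3, 5 h).
Hydrograph peak occurs at t = 20 h, so basin lag t_L = 20 − 2.7885 = 17.21 h.

t_L ≈ 17.21 h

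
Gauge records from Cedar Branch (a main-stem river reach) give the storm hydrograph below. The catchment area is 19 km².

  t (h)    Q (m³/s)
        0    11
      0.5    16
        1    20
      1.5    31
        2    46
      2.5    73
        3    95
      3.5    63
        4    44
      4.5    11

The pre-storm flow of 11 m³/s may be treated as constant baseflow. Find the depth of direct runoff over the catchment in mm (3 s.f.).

d ≈ 28.4 mm

Direct runoff: 0.0, 5.0, 9.0, 20.0, 35.0, 62.0, 84.0, 52.0, 33.0, 0.0 m³/s; ΣQ_DR = 300.0 m³/s.
V = ΣQ_DR · Δt = 300.0 × 1800 s = 5.400 × 10^5 m³.
Over A = 19 km², depth = V / A = 28.4 mm.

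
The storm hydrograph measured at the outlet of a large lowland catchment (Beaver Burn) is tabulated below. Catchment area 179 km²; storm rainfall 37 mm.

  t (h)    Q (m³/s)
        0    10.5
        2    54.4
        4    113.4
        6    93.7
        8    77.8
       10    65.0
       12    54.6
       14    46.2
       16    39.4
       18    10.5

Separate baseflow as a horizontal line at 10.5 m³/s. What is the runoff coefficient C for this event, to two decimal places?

ΣQ_DR = 460.5 m³/s; V = ΣQ_DR·Δt = 3.316 × 10^6 m³.
Runoff depth d = V / A = 18.52 mm.
C = d / P = 18.52 / 37 = 0.50.

C ≈ 0.50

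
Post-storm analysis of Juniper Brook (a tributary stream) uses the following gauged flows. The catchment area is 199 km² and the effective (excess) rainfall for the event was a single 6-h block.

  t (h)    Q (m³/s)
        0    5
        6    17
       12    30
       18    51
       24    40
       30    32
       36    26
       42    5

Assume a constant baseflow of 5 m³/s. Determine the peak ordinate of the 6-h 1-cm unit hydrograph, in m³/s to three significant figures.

U_p ≈ 25.5 m³/s

Direct runoff: 0.0, 12.0, 25.0, 46.0, 35.0, 27.0, 21.0, 0.0 m³/s; ΣQ_DR = 166.0 m³/s, peak = 46.0 m³/s.
Runoff depth d = ΣQ_DR·Δt / A = 166.0 × 21600 / (199 km²) = 18.02 mm.
The 1-cm UH is the DRH scaled by (10 mm)/d, so U_p = 46.0 × 10/18.02 = 25.5 m³/s.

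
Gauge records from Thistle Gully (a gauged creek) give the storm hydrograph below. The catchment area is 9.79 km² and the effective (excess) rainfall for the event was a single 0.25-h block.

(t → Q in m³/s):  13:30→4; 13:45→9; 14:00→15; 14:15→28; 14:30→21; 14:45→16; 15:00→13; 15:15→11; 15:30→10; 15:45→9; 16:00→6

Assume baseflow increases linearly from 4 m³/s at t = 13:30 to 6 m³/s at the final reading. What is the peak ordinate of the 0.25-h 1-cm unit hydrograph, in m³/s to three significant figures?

Direct runoff: 0.00, 4.80, 10.60, 23.40, 16.20, 11.00, 7.80, 5.60, 4.40, 3.20, 0.00 m³/s; ΣQ_DR = 87.00 m³/s, peak = 23.40 m³/s.
Runoff depth d = ΣQ_DR·Δt / A = 87.00 × 900 / (9.79 km²) = 7.998 mm.
The 1-cm UH is the DRH scaled by (10 mm)/d, so U_p = 23.40 × 10/7.998 = 29.3 m³/s.

U_p ≈ 29.3 m³/s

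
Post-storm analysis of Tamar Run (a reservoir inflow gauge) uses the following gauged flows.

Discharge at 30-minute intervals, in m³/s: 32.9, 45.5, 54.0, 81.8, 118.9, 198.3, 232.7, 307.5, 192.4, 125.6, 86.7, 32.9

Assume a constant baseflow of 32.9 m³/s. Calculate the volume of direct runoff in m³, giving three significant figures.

V ≈ 2.01 × 10^6 m³

Direct-runoff ordinates (Q − Q_b): 0.0, 12.6, 21.1, 48.9, 86.0, 165.4, 199.8, 274.6, 159.5, 92.7, 53.8, 0.0 m³/s.
ΣQ_DR = 1114 m³/s.
With Δt = 0.5 h = 1800 s, V = ΣQ_DR · Δt = 1114 × 1800 = 2.01 × 10^6 m³.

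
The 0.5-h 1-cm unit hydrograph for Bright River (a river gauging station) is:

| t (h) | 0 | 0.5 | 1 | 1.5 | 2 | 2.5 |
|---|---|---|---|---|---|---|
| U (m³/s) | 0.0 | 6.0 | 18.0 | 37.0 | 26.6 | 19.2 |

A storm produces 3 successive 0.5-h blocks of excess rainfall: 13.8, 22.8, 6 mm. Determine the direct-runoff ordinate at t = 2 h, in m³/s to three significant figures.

By discrete convolution, Q_j = Σ (P_i / 10 mm) · U_{j−i}.
At t = 2 h (j=4): Q = (13.8/10)·26.6 + (22.8/10)·37.0 + (6/10)·18.0 = 132 m³/s.

Q ≈ 132 m³/s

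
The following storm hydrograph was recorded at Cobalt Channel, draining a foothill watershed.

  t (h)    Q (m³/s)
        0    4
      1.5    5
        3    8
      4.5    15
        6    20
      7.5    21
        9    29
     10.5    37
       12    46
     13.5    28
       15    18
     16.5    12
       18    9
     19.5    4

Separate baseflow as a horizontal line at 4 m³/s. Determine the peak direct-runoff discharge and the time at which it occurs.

Subtracting baseflow gives direct-runoff ordinates: 0.0, 1.0, 4.0, 11.0, 16.0, 17.0, 25.0, 33.0, 42.0, 24.0, 14.0, 8.0, 5.0, 0.0 m³/s.
The maximum is 42.0 m³/s, occurring at the reading for t = 12 h.

Q_p = 42.0 m³/s at t = 12 h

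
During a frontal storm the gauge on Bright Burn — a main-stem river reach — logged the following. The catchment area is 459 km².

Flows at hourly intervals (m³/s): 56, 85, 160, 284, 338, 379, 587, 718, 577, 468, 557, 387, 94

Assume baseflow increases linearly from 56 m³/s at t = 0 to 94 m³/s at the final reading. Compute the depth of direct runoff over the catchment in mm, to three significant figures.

d ≈ 29.1 mm

Direct runoff: 0.00, 25.83, 97.67, 218.50, 269.33, 307.17, 512.00, 639.83, 495.67, 383.50, 469.33, 296.17, 0.00 m³/s; ΣQ_DR = 3715 m³/s.
V = ΣQ_DR · Δt = 3715 × 3600 s = 1.337 × 10^7 m³.
Over A = 459 km², depth = V / A = 29.1 mm.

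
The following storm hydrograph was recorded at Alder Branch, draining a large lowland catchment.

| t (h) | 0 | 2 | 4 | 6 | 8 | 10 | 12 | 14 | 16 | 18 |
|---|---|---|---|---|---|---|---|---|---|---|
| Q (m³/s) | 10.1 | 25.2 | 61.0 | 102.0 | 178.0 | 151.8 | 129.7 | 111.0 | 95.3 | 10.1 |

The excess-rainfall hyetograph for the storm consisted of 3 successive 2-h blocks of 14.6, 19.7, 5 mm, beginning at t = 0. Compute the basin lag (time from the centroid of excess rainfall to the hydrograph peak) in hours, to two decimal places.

Centroid of excess rainfall: t_c = Σ P_i·t̄_i / ΣP_i = 2.5115 h (block centres at 1, 3, 5 h).
Hydrograph peak occurs at t = 8 h, so basin lag t_L = 8 − 2.5115 = 5.49 h.

t_L ≈ 5.49 h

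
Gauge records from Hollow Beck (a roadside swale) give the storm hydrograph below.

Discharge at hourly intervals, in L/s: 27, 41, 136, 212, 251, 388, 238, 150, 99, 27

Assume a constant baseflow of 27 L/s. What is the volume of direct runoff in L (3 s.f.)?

Direct-runoff ordinates (Q − Q_b): 0.0, 14.0, 109.0, 185.0, 224.0, 361.0, 211.0, 123.0, 72.0, 0.0 L/s.
ΣQ_DR = 1299 L/s.
With Δt = 1 h = 3600 s, V = ΣQ_DR · Δt = 1299 × 3600 = 4.68 × 10^6 L.

V ≈ 4.68 × 10^6 L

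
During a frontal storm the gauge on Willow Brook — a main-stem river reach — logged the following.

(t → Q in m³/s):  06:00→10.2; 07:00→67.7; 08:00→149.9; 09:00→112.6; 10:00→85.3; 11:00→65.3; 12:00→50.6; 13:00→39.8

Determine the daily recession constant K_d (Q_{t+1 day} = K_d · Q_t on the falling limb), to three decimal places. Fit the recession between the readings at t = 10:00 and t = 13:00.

K_d ≈ 0.002

Between t = 10:00 and t = 13:00 the flow falls from 85.3 to 39.8 m³/s over 3×1 h = 3 h.
Per-interval ratio K = (39.8/85.3)^(1/3) = 0.7756; K_d = K^(24/1) = 0.002.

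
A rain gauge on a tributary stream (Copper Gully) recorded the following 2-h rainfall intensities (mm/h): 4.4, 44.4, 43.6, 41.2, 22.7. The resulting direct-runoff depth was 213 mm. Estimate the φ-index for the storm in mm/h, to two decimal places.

φ ≈ 11.35 mm/h

Only the 4 blocks with intensity above φ contribute runoff: 44.4, 43.6, 41.2, 22.7 mm/h.
Σ(I−φ)·Δt = d  ⇒  (44.4+43.6+41.2+22.7 − 4φ)·2 = 213
φ = (151.9 − 213/2) / 4 = 11.35 mm/h.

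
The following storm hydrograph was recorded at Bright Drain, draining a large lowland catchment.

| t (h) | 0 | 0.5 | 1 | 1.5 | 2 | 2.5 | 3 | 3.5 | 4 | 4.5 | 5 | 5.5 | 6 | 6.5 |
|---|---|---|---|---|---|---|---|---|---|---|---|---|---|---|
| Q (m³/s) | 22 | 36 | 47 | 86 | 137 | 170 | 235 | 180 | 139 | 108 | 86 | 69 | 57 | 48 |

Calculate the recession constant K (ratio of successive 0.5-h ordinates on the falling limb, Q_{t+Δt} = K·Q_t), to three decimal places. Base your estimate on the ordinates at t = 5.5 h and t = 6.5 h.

Using the recession-limb readings at t = 5.5 h and t = 6.5 h: Q falls from 69 to 48 m³/s over 2 intervals.
K = (Q₂/Q₁)^(1/2) = (48/69)^(1/2) = 0.834.

K ≈ 0.834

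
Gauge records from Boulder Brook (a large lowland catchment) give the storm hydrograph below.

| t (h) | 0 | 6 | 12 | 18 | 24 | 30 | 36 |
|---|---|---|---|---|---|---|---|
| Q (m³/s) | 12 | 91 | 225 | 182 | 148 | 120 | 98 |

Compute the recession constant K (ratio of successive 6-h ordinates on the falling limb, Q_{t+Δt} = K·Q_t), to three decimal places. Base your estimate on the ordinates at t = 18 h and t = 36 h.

Using the recession-limb readings at t = 18 h and t = 36 h: Q falls from 182 to 98 m³/s over 3 intervals.
K = (Q₂/Q₁)^(1/3) = (98/182)^(1/3) = 0.814.

K ≈ 0.814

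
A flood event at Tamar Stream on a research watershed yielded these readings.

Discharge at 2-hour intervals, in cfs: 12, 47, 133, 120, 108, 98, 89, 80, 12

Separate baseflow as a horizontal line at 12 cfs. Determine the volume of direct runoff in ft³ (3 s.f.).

V ≈ 4.26 × 10^6 ft³

Direct-runoff ordinates (Q − Q_b): 0.0, 35.0, 121.0, 108.0, 96.0, 86.0, 77.0, 68.0, 0.0 cfs.
ΣQ_DR = 591.0 cfs.
With Δt = 2 h = 7200 s, V = ΣQ_DR · Δt = 591.0 × 7200 = 4.26 × 10^6 ft³.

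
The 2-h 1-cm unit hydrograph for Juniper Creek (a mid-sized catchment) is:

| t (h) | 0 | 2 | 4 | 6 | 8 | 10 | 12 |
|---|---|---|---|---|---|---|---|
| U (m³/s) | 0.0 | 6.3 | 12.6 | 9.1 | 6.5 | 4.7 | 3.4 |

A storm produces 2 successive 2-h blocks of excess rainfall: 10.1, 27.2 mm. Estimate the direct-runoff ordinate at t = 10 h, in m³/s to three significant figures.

By discrete convolution, Q_j = Σ (P_i / 10 mm) · U_{j−i}.
At t = 10 h (j=5): Q = (10.1/10)·4.7 + (27.2/10)·6.5 = 22.4 m³/s.

Q ≈ 22.4 m³/s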